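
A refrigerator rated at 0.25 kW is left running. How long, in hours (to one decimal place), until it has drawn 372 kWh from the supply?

Hours = 372 kWh ÷ 0.25 kW = 1488.0 h

1488.0 h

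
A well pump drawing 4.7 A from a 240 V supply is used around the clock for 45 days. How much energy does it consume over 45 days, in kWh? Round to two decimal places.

1218.24 kWh

Power = 4.7 A × 240 V = 1128 W = 1.128 kW
Runtime = 24 h × 45 = 1080 h
Energy = 1.128 kW × 1080 h = 1218.24 kWh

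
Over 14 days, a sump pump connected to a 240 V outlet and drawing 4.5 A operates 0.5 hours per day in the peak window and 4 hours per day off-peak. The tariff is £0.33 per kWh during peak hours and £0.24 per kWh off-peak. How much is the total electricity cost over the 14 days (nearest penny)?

Power = 4.5 A × 240 V = 1080 W = 1.08 kW
Peak energy = 1.08 kW × 0.5 h × 14 = 7.56 kWh
Off-peak energy = 1.08 kW × 4 h × 14 = 60.48 kWh
Cost = 7.56 × £0.33 + 60.48 × £0.24 = £2.4948 + £14.5152 = £17.01

£17.01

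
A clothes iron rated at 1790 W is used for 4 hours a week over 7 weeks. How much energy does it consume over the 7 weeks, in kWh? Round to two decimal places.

Runtime = 4 h/week × 7 weeks = 28 h
Energy = 1.79 kW × 28 h = 50.12 kWh

50.12 kWh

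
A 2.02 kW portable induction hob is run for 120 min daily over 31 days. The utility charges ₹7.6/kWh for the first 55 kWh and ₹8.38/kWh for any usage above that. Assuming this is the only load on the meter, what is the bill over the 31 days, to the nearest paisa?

Runtime = 120 min × 31 = 3720 min = 62 h
Energy = 2.02 kW × 62 h = 125.24 kWh
Tier 1 (0–55 kWh): 55 × ₹7.6 = ₹418
Above 55 kWh: 70.24 × ₹8.38 = ₹588.6112
Bill = ₹1006.61

₹1006.61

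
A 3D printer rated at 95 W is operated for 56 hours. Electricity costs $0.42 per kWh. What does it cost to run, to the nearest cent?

Energy = 0.095 kW × 56 h = 5.32 kWh
Cost = 5.32 kWh × $0.42/kWh = $2.23

$2.23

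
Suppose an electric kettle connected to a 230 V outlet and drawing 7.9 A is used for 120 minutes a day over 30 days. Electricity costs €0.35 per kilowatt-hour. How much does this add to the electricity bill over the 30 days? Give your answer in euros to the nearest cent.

€38.16

Power = 7.9 A × 230 V = 1817 W = 1.817 kW
Runtime = 120 min × 30 = 3600 min = 60 h
Energy = 1.817 kW × 60 h = 109.02 kWh
Cost = 109.02 kWh × €0.35/kWh = €38.16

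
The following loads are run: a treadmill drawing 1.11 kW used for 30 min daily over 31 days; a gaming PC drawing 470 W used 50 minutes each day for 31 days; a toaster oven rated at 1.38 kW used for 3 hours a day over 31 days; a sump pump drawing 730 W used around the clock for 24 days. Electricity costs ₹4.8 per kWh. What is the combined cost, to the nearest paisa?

treadmill: Runtime = 30 min × 31 = 930 min = 15.5 h
treadmill: 1.11 kW × 15.5 h = 17.205 kWh
gaming PC: Runtime = 50 min × 31 = 1550 min = 25.833333… h
gaming PC: 0.47 kW × 25.833333… h = 12.141666… kWh
toaster oven: Runtime = 3 h/day × 31 days = 93 h
toaster oven: 1.38 kW × 93 h = 128.34 kWh
sump pump: Runtime = 24 h × 24 = 576 h
sump pump: 0.73 kW × 576 h = 420.48 kWh
Total energy = 578.166666… kWh
Cost = 578.166666… × ₹4.8 = ₹2775.20

₹2775.20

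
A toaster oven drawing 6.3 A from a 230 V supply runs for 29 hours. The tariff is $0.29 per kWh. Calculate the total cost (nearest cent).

Power = 6.3 A × 230 V = 1449 W = 1.449 kW
Energy = 1.449 kW × 29 h = 42.021 kWh
Cost = 42.021 kWh × $0.29/kWh = $12.19

$12.19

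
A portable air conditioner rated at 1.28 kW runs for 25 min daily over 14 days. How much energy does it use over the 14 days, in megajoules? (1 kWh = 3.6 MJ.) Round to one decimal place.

Runtime = 25 min × 14 = 350 min = 5.833333… h
Energy = 1.28 kW × 5.833333… h = 7.466666… kWh
= 7.466666… × 3.6 MJ = 26.9 MJ

26.9 MJ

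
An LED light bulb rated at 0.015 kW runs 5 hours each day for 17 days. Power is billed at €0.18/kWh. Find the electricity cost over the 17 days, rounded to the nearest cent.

Runtime = 5 h/day × 17 days = 85 h
Energy = 0.015 kW × 85 h = 1.275 kWh
Cost = 1.275 kWh × €0.18/kWh = €0.23

€0.23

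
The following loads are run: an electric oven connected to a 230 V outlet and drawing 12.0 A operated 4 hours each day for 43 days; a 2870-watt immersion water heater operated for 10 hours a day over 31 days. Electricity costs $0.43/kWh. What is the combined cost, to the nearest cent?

electric oven: Power = 12.0 A × 230 V = 2760 W = 2.76 kW
electric oven: Runtime = 4 h/day × 43 days = 172 h
electric oven: 2.76 kW × 172 h = 474.72 kWh
immersion water heater: Runtime = 10 h/day × 31 days = 310 h
immersion water heater: 2.87 kW × 310 h = 889.7 kWh
Total energy = 1364.42 kWh
Cost = 1364.42 × $0.43 = $586.70

$586.70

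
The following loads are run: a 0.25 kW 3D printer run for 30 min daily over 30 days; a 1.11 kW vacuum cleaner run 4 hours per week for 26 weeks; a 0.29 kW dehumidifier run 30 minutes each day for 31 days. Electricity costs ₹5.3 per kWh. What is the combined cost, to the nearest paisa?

₹655.53

3D printer: Runtime = 30 min × 30 = 900 min = 15 h
3D printer: 0.25 kW × 15 h = 3.75 kWh
vacuum cleaner: Runtime = 4 h/week × 26 weeks = 104 h
vacuum cleaner: 1.11 kW × 104 h = 115.44 kWh
dehumidifier: Runtime = 30 min × 31 = 930 min = 15.5 h
dehumidifier: 0.29 kW × 15.5 h = 4.495 kWh
Total energy = 123.685 kWh
Cost = 123.685 × ₹5.3 = ₹655.53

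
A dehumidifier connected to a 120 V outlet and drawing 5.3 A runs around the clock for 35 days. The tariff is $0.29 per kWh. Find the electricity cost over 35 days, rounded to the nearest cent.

Power = 5.3 A × 120 V = 636 W = 0.636 kW
Runtime = 24 h × 35 = 840 h
Energy = 0.636 kW × 840 h = 534.24 kWh
Cost = 534.24 kWh × $0.29/kWh = $154.93

$154.93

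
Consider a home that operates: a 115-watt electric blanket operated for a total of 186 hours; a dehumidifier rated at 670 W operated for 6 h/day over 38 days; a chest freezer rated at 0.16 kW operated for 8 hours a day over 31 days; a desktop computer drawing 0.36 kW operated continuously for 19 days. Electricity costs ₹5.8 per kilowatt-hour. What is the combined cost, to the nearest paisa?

₹2192.34

electric blanket: 0.115 kW × 186 h = 21.39 kWh
dehumidifier: Runtime = 6 h/day × 38 days = 228 h
dehumidifier: 0.67 kW × 228 h = 152.76 kWh
chest freezer: Runtime = 8 h/day × 31 days = 248 h
chest freezer: 0.16 kW × 248 h = 39.68 kWh
desktop computer: Runtime = 24 h × 19 = 456 h
desktop computer: 0.36 kW × 456 h = 164.16 kWh
Total energy = 377.99 kWh
Cost = 377.99 × ₹5.8 = ₹2192.34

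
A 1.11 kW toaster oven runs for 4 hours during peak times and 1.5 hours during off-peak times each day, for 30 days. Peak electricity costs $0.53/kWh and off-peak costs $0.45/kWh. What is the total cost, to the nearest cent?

$93.07

Peak energy = 1.11 kW × 4 h × 30 = 133.2 kWh
Off-peak energy = 1.11 kW × 1.5 h × 30 = 49.95 kWh
Cost = 133.2 × $0.53 + 49.95 × $0.45 = $70.596 + $22.4775 = $93.07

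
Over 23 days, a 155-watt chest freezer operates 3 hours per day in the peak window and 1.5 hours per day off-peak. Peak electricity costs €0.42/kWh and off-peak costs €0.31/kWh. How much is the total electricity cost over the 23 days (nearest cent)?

€6.15

Peak energy = 0.155 kW × 3 h × 23 = 10.695 kWh
Off-peak energy = 0.155 kW × 1.5 h × 23 = 5.3475 kWh
Cost = 10.695 × €0.42 + 5.3475 × €0.31 = €4.4919 + €1.657725 = €6.15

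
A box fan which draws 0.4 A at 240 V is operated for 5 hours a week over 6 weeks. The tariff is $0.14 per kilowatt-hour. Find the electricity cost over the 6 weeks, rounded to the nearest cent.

Power = 0.4 A × 240 V = 96 W = 0.096 kW
Runtime = 5 h/week × 6 weeks = 30 h
Energy = 0.096 kW × 30 h = 2.88 kWh
Cost = 2.88 kWh × $0.14/kWh = $0.40

$0.40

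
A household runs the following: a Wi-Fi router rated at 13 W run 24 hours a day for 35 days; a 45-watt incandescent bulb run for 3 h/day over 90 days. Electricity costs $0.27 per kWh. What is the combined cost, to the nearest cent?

$6.23

Wi-Fi router: Runtime = 24 h × 35 = 840 h
Wi-Fi router: 0.013 kW × 840 h = 10.92 kWh
incandescent bulb: Runtime = 3 h/day × 90 days = 270 h
incandescent bulb: 0.045 kW × 270 h = 12.15 kWh
Total energy = 23.07 kWh
Cost = 23.07 × $0.27 = $6.23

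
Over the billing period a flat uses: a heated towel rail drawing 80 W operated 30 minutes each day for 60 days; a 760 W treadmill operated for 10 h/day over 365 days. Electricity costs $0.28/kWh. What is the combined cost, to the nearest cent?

$777.39

heated towel rail: Runtime = 30 min × 60 = 1800 min = 30 h
heated towel rail: 0.08 kW × 30 h = 2.4 kWh
treadmill: Runtime = 10 h/day × 365 days = 3650 h
treadmill: 0.76 kW × 3650 h = 2774 kWh
Total energy = 2776.4 kWh
Cost = 2776.4 × $0.28 = $777.39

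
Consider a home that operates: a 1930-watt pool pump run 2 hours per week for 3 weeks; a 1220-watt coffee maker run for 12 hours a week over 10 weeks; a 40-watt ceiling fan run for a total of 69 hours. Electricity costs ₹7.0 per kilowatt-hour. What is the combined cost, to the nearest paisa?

pool pump: Runtime = 2 h/week × 3 weeks = 6 h
pool pump: 1.93 kW × 6 h = 11.58 kWh
coffee maker: Runtime = 12 h/week × 10 weeks = 120 h
coffee maker: 1.22 kW × 120 h = 146.4 kWh
ceiling fan: 0.04 kW × 69 h = 2.76 kWh
Total energy = 160.74 kWh
Cost = 160.74 × ₹7.0 = ₹1125.18

₹1125.18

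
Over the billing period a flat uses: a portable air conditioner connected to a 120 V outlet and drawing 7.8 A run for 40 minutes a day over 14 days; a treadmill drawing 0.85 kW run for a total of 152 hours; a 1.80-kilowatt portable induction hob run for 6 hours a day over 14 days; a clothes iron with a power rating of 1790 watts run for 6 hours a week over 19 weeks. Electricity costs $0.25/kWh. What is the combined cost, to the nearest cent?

$123.30

portable air conditioner: Power = 7.8 A × 120 V = 936 W = 0.936 kW
portable air conditioner: Runtime = 40 min × 14 = 560 min = 9.333333… h
portable air conditioner: 0.936 kW × 9.333333… h = 8.736 kWh
treadmill: 0.85 kW × 152 h = 129.2 kWh
portable induction hob: Runtime = 6 h/day × 14 days = 84 h
portable induction hob: 1.8 kW × 84 h = 151.2 kWh
clothes iron: Runtime = 6 h/week × 19 weeks = 114 h
clothes iron: 1.79 kW × 114 h = 204.06 kWh
Total energy = 493.196 kWh
Cost = 493.196 × $0.25 = $123.30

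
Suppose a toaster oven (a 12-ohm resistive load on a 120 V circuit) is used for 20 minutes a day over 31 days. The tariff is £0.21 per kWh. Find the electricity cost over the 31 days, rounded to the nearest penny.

Power = V²/R = 120²/12 = 1200 W = 1.2 kW
Runtime = 20 min × 31 = 620 min = 10.333333… h
Energy = 1.2 kW × 10.333333… h = 12.4 kWh
Cost = 12.4 kWh × £0.21/kWh = £2.60

£2.60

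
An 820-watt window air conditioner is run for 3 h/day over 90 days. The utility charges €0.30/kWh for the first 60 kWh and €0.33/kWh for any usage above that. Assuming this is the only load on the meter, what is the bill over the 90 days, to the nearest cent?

€71.26

Runtime = 3 h/day × 90 days = 270 h
Energy = 0.82 kW × 270 h = 221.4 kWh
Tier 1 (0–60 kWh): 60 × €0.30 = €18
Above 60 kWh: 161.4 × €0.33 = €53.262
Bill = €71.26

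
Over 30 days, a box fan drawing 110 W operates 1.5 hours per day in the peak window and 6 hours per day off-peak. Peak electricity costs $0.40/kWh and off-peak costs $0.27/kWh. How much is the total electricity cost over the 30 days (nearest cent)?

Peak energy = 0.11 kW × 1.5 h × 30 = 4.95 kWh
Off-peak energy = 0.11 kW × 6 h × 30 = 19.8 kWh
Cost = 4.95 × $0.40 + 19.8 × $0.27 = $1.98 + $5.346 = $7.33

$7.33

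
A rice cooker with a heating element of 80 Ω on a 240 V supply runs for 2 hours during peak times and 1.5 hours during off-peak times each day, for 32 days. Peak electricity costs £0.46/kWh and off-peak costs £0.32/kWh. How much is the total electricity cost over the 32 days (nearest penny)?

£32.26

Power = V²/R = 240²/80 = 720 W = 0.72 kW
Peak energy = 0.72 kW × 2 h × 32 = 46.08 kWh
Off-peak energy = 0.72 kW × 1.5 h × 32 = 34.56 kWh
Cost = 46.08 × £0.46 + 34.56 × £0.32 = £21.1968 + £11.0592 = £32.26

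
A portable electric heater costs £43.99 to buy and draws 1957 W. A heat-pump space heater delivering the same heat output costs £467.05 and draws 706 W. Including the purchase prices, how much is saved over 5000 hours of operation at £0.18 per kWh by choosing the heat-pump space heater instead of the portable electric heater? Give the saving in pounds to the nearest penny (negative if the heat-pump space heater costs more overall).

£702.84

portable electric heater: £43.99 + (1957/1000) kW × 5000 h × £0.18 = £43.99 + £1761.3 = £1805.29
heat-pump space heater: £467.05 + (706/1000) kW × 5000 h × £0.18 = £467.05 + £635.4 = £1102.45
Saving = £1805.29 − £1102.45 = £702.84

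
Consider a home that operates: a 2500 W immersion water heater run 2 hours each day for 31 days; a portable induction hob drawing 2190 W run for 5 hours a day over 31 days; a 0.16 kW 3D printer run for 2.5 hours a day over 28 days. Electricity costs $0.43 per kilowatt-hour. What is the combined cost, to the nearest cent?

immersion water heater: Runtime = 2 h/day × 31 days = 62 h
immersion water heater: 2.5 kW × 62 h = 155 kWh
portable induction hob: Runtime = 5 h/day × 31 days = 155 h
portable induction hob: 2.19 kW × 155 h = 339.45 kWh
3D printer: Runtime = 2.5 h/day × 28 days = 70 h
3D printer: 0.16 kW × 70 h = 11.2 kWh
Total energy = 505.65 kWh
Cost = 505.65 × $0.43 = $217.43

$217.43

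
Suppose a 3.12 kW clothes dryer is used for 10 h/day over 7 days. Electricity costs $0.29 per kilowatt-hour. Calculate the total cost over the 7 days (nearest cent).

Runtime = 10 h/day × 7 days = 70 h
Energy = 3.12 kW × 70 h = 218.4 kWh
Cost = 218.4 kWh × $0.29/kWh = $63.34

$63.34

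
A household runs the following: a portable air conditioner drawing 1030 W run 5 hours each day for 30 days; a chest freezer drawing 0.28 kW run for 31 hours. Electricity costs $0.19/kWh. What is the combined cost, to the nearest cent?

$31.00

portable air conditioner: Runtime = 5 h/day × 30 days = 150 h
portable air conditioner: 1.03 kW × 150 h = 154.5 kWh
chest freezer: 0.28 kW × 31 h = 8.68 kWh
Total energy = 163.18 kWh
Cost = 163.18 × $0.19 = $31.00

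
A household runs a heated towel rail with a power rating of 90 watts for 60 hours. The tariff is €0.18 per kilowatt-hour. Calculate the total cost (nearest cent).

€0.97

Energy = 0.09 kW × 60 h = 5.4 kWh
Cost = 5.4 kWh × €0.18/kWh = €0.97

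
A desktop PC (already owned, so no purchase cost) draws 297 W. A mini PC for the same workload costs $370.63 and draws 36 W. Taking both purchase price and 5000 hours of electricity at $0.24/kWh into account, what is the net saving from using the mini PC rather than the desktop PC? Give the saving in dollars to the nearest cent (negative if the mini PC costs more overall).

-$57.43

desktop PC: $0.00 + (297/1000) kW × 5000 h × $0.24 = $0.00 + $356.4 = $356.4
mini PC: $370.63 + (36/1000) kW × 5000 h × $0.24 = $370.63 + $43.2 = $413.83
Saving = $356.4 − $413.83 = −$57.43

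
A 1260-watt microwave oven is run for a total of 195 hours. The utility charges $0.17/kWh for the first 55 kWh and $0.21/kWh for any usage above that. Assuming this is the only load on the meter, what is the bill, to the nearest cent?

Energy = 1.26 kW × 195 h = 245.7 kWh
Tier 1 (0–55 kWh): 55 × $0.17 = $9.35
Above 55 kWh: 190.7 × $0.21 = $40.047
Bill = $49.40

$49.40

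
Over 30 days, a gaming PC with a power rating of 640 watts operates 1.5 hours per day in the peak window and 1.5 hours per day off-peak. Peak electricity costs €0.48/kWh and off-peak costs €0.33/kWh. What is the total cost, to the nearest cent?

Peak energy = 0.64 kW × 1.5 h × 30 = 28.8 kWh
Off-peak energy = 0.64 kW × 1.5 h × 30 = 28.8 kWh
Cost = 28.8 × €0.48 + 28.8 × €0.33 = €13.824 + €9.504 = €23.33

€23.33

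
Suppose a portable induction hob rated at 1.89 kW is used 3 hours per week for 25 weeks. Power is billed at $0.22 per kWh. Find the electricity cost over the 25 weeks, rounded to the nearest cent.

Runtime = 3 h/week × 25 weeks = 75 h
Energy = 1.89 kW × 75 h = 141.75 kWh
Cost = 141.75 kWh × $0.22/kWh = $31.19

$31.19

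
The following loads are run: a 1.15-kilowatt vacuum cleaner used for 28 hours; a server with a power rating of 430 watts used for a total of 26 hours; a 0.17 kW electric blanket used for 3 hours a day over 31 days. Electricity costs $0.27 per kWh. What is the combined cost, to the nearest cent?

$15.98

vacuum cleaner: 1.15 kW × 28 h = 32.2 kWh
server: 0.43 kW × 26 h = 11.18 kWh
electric blanket: Runtime = 3 h/day × 31 days = 93 h
electric blanket: 0.17 kW × 93 h = 15.81 kWh
Total energy = 59.19 kWh
Cost = 59.19 × $0.27 = $15.98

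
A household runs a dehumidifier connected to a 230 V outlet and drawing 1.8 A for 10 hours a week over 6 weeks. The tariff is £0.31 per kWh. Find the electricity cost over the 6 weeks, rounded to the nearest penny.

£7.70

Power = 1.8 A × 230 V = 414 W = 0.414 kW
Runtime = 10 h/week × 6 weeks = 60 h
Energy = 0.414 kW × 60 h = 24.84 kWh
Cost = 24.84 kWh × £0.31/kWh = £7.70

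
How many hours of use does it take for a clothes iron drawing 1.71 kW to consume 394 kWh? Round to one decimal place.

Hours = 394 kWh ÷ 1.71 kW = 230.4 h

230.4 h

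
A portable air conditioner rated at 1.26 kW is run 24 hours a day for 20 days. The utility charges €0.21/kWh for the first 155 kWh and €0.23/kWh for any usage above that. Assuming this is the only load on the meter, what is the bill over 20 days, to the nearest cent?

€136.00

Runtime = 24 h × 20 = 480 h
Energy = 1.26 kW × 480 h = 604.8 kWh
Tier 1 (0–155 kWh): 155 × €0.21 = €32.55
Above 155 kWh: 449.8 × €0.23 = €103.454
Bill = €136.00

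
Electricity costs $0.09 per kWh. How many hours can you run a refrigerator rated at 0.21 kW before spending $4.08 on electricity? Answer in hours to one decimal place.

215.9 h

Energy available = $4.08 ÷ $0.09/kWh = 45.3333 kWh
Hours = 45.3333 kWh ÷ 0.21 kW = 215.9 h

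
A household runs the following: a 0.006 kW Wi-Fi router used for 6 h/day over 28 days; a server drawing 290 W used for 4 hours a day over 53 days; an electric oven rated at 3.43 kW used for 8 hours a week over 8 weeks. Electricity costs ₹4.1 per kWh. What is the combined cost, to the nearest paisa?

Wi-Fi router: Runtime = 6 h/day × 28 days = 168 h
Wi-Fi router: 0.006 kW × 168 h = 1.008 kWh
server: Runtime = 4 h/day × 53 days = 212 h
server: 0.29 kW × 212 h = 61.48 kWh
electric oven: Runtime = 8 h/week × 8 weeks = 64 h
electric oven: 3.43 kW × 64 h = 219.52 kWh
Total energy = 282.008 kWh
Cost = 282.008 × ₹4.1 = ₹1156.23

₹1156.23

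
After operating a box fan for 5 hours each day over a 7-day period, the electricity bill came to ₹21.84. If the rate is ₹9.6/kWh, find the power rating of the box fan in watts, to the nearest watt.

65 W

Energy = ₹21.84 ÷ ₹9.6/kWh = 2.275 kWh
Runtime = 5 h/day × 7 days = 35 h
Power = 2.275 kWh ÷ 35 h = 0.065 kW = 65 W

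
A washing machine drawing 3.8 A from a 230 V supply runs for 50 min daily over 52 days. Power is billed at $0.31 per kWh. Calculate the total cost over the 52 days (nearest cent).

$11.74

Power = 3.8 A × 230 V = 874 W = 0.874 kW
Runtime = 50 min × 52 = 2600 min = 43.333333… h
Energy = 0.874 kW × 43.333333… h = 37.873333… kWh
Cost = 37.873333… kWh × $0.31/kWh = $11.74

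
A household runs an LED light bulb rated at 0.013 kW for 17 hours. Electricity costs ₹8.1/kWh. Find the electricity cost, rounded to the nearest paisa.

Energy = 0.013 kW × 17 h = 0.221 kWh
Cost = 0.221 kWh × ₹8.1/kWh = ₹1.79

₹1.79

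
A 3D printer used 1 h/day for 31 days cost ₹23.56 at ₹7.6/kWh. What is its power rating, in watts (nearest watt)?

100 W

Energy = ₹23.56 ÷ ₹7.6/kWh = 3.1 kWh
Runtime = 1 h/day × 31 days = 31 h
Power = 3.1 kWh ÷ 31 h = 0.1 kW = 100 W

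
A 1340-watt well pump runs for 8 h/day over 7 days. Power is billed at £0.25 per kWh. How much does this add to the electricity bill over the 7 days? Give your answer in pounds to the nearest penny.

£18.76

Runtime = 8 h/day × 7 days = 56 h
Energy = 1.34 kW × 56 h = 75.04 kWh
Cost = 75.04 kWh × £0.25/kWh = £18.76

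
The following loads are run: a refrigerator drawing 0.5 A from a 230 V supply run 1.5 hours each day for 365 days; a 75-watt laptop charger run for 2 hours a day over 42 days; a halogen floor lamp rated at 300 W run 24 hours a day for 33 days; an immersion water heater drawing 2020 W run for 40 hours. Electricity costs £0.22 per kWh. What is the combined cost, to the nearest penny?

refrigerator: Power = 0.5 A × 230 V = 115 W = 0.115 kW
refrigerator: Runtime = 1.5 h/day × 365 days = 547.5 h
refrigerator: 0.115 kW × 547.5 h = 62.9625 kWh
laptop charger: Runtime = 2 h/day × 42 days = 84 h
laptop charger: 0.075 kW × 84 h = 6.3 kWh
halogen floor lamp: Runtime = 24 h × 33 = 792 h
halogen floor lamp: 0.3 kW × 792 h = 237.6 kWh
immersion water heater: 2.02 kW × 40 h = 80.8 kWh
Total energy = 387.6625 kWh
Cost = 387.6625 × £0.22 = £85.29

£85.29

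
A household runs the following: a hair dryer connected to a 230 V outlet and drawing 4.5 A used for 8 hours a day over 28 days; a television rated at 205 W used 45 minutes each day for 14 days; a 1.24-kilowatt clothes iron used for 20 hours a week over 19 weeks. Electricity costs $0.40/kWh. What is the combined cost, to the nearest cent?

hair dryer: Power = 4.5 A × 230 V = 1035 W = 1.035 kW
hair dryer: Runtime = 8 h/day × 28 days = 224 h
hair dryer: 1.035 kW × 224 h = 231.84 kWh
television: Runtime = 45 min × 14 = 630 min = 10.5 h
television: 0.205 kW × 10.5 h = 2.1525 kWh
clothes iron: Runtime = 20 h/week × 19 weeks = 380 h
clothes iron: 1.24 kW × 380 h = 471.2 kWh
Total energy = 705.1925 kWh
Cost = 705.1925 × $0.40 = $282.08

$282.08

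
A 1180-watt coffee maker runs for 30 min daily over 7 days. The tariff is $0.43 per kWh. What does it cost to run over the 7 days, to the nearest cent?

$1.78

Runtime = 30 min × 7 = 210 min = 3.5 h
Energy = 1.18 kW × 3.5 h = 4.13 kWh
Cost = 4.13 kWh × $0.43/kWh = $1.78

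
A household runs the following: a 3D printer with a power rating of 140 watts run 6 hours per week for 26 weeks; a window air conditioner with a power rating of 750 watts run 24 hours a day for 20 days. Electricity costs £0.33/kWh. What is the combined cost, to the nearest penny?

3D printer: Runtime = 6 h/week × 26 weeks = 156 h
3D printer: 0.14 kW × 156 h = 21.84 kWh
window air conditioner: Runtime = 24 h × 20 = 480 h
window air conditioner: 0.75 kW × 480 h = 360 kWh
Total energy = 381.84 kWh
Cost = 381.84 × £0.33 = £126.01

£126.01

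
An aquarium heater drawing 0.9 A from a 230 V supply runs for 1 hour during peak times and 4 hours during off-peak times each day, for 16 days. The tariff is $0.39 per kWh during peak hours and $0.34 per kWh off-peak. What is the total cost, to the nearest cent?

Power = 0.9 A × 230 V = 207 W = 0.207 kW
Peak energy = 0.207 kW × 1 h × 16 = 3.312 kWh
Off-peak energy = 0.207 kW × 4 h × 16 = 13.248 kWh
Cost = 3.312 × $0.39 + 13.248 × $0.34 = $1.29168 + $4.50432 = $5.80

$5.80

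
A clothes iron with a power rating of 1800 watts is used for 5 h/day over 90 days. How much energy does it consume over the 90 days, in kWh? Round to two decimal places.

Runtime = 5 h/day × 90 days = 450 h
Energy = 1.8 kW × 450 h = 810 kWh

810.00 kWh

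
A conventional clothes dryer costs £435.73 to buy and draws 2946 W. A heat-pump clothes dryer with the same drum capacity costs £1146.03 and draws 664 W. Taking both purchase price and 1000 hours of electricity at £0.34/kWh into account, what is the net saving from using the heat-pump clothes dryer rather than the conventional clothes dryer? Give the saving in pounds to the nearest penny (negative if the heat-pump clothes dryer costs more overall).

conventional clothes dryer: £435.73 + (2946/1000) kW × 1000 h × £0.34 = £435.73 + £1001.64 = £1437.37
heat-pump clothes dryer: £1146.03 + (664/1000) kW × 1000 h × £0.34 = £1146.03 + £225.76 = £1371.79
Saving = £1437.37 − £1371.79 = £65.58

£65.58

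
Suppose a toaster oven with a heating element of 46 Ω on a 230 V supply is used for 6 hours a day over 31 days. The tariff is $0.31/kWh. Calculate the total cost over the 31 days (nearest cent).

$66.31

Power = V²/R = 230²/46 = 1150 W = 1.15 kW
Runtime = 6 h/day × 31 days = 186 h
Energy = 1.15 kW × 186 h = 213.9 kWh
Cost = 213.9 kWh × $0.31/kWh = $66.31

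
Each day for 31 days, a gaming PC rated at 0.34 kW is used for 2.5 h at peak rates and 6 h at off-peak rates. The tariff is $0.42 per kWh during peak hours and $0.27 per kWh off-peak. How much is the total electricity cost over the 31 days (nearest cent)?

Peak energy = 0.34 kW × 2.5 h × 31 = 26.35 kWh
Off-peak energy = 0.34 kW × 6 h × 31 = 63.24 kWh
Cost = 26.35 × $0.42 + 63.24 × $0.27 = $11.067 + $17.0748 = $28.14

$28.14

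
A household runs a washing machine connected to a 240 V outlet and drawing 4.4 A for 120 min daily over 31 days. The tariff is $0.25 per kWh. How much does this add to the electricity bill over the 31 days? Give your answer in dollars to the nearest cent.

Power = 4.4 A × 240 V = 1056 W = 1.056 kW
Runtime = 120 min × 31 = 3720 min = 62 h
Energy = 1.056 kW × 62 h = 65.472 kWh
Cost = 65.472 kWh × $0.25/kWh = $16.37

$16.37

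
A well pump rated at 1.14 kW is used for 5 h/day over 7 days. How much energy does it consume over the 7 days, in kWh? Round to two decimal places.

Runtime = 5 h/day × 7 days = 35 h
Energy = 1.14 kW × 35 h = 39.9 kWh

39.90 kWh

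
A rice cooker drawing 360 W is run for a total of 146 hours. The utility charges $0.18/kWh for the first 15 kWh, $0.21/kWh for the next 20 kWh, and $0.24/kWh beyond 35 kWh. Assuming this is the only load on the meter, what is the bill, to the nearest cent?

$11.11

Energy = 0.36 kW × 146 h = 52.56 kWh
Tier 1 (0–15 kWh): 15 × $0.18 = $2.7
Tier 2 (15–35 kWh): 20 × $0.21 = $4.2
Above 35 kWh: 17.56 × $0.24 = $4.2144
Bill = $11.11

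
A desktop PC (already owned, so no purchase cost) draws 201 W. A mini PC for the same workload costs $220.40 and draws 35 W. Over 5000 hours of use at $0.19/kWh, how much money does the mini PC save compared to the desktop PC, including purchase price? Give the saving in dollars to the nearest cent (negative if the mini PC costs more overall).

-$62.70

desktop PC: $0.00 + (201/1000) kW × 5000 h × $0.19 = $0.00 + $190.95 = $190.95
mini PC: $220.40 + (35/1000) kW × 5000 h × $0.19 = $220.40 + $33.25 = $253.65
Saving = $190.95 − $253.65 = −$62.7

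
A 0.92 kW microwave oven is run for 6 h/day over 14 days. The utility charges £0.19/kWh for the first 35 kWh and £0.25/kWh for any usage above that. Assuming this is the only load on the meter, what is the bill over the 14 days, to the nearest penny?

£17.22

Runtime = 6 h/day × 14 days = 84 h
Energy = 0.92 kW × 84 h = 77.28 kWh
Tier 1 (0–35 kWh): 35 × £0.19 = £6.65
Above 35 kWh: 42.28 × £0.25 = £10.57
Bill = £17.22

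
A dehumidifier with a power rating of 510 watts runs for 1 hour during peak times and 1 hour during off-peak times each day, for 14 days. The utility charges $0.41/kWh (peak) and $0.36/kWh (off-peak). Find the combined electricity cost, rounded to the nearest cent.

$5.50

Peak energy = 0.51 kW × 1 h × 14 = 7.14 kWh
Off-peak energy = 0.51 kW × 1 h × 14 = 7.14 kWh
Cost = 7.14 × $0.41 + 7.14 × $0.36 = $2.9274 + $2.5704 = $5.50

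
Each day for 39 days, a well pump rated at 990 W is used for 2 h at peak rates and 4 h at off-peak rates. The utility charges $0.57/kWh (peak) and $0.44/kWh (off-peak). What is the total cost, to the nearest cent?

Peak energy = 0.99 kW × 2 h × 39 = 77.22 kWh
Off-peak energy = 0.99 kW × 4 h × 39 = 154.44 kWh
Cost = 77.22 × $0.57 + 154.44 × $0.44 = $44.0154 + $67.9536 = $111.97

$111.97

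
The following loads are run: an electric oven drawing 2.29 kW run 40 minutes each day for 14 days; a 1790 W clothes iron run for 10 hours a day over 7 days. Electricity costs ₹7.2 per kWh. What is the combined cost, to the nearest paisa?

electric oven: Runtime = 40 min × 14 = 560 min = 9.333333… h
electric oven: 2.29 kW × 9.333333… h = 21.373333… kWh
clothes iron: Runtime = 10 h/day × 7 days = 70 h
clothes iron: 1.79 kW × 70 h = 125.3 kWh
Total energy = 146.673333… kWh
Cost = 146.673333… × ₹7.2 = ₹1056.05

₹1056.05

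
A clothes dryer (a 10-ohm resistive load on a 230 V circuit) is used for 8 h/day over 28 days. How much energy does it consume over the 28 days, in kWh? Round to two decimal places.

1184.96 kWh

Power = V²/R = 230²/10 = 5290 W = 5.29 kW
Runtime = 8 h/day × 28 days = 224 h
Energy = 5.29 kW × 224 h = 1184.96 kWh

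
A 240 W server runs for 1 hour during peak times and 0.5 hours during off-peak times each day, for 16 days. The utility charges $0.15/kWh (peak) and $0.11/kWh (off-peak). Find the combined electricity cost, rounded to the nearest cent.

$0.79

Peak energy = 0.24 kW × 1 h × 16 = 3.84 kWh
Off-peak energy = 0.24 kW × 0.5 h × 16 = 1.92 kWh
Cost = 3.84 × $0.15 + 1.92 × $0.11 = $0.576 + $0.2112 = $0.79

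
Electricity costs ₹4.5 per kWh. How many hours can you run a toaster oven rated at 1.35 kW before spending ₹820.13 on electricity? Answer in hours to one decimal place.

Energy available = ₹820.13 ÷ ₹4.5/kWh = 182.2511 kWh
Hours = 182.2511 kWh ÷ 1.35 kW = 135.0 h

135.0 h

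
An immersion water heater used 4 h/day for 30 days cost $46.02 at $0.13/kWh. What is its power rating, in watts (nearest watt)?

2950 W

Energy = $46.02 ÷ $0.13/kWh = 354 kWh
Runtime = 4 h/day × 30 days = 120 h
Power = 354 kWh ÷ 120 h = 2.95 kW = 2950 W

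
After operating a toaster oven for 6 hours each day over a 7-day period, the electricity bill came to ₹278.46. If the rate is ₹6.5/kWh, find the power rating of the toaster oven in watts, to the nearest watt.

1020 W

Energy = ₹278.46 ÷ ₹6.5/kWh = 42.84 kWh
Runtime = 6 h/day × 7 days = 42 h
Power = 42.84 kWh ÷ 42 h = 1.02 kW = 1020 W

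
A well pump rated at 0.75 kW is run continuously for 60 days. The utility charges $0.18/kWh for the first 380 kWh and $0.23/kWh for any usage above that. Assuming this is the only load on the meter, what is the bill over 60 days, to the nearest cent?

Runtime = 24 h × 60 = 1440 h
Energy = 0.75 kW × 1440 h = 1080 kWh
Tier 1 (0–380 kWh): 380 × $0.18 = $68.4
Above 380 kWh: 700 × $0.23 = $161
Bill = $229.40

$229.40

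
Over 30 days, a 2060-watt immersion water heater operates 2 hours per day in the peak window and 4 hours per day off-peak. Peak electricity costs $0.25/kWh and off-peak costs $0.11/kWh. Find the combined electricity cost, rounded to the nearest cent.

$58.09

Peak energy = 2.06 kW × 2 h × 30 = 123.6 kWh
Off-peak energy = 2.06 kW × 4 h × 30 = 247.2 kWh
Cost = 123.6 × $0.25 + 247.2 × $0.11 = $30.9 + $27.192 = $58.09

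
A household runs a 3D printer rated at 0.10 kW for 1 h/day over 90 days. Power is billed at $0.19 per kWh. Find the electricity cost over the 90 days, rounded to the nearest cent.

$1.71

Runtime = 1 h/day × 90 days = 90 h
Energy = 0.1 kW × 90 h = 9 kWh
Cost = 9 kWh × $0.19/kWh = $1.71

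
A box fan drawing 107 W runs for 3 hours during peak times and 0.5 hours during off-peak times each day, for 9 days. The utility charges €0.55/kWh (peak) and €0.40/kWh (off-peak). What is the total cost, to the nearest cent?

Peak energy = 0.107 kW × 3 h × 9 = 2.889 kWh
Off-peak energy = 0.107 kW × 0.5 h × 9 = 0.4815 kWh
Cost = 2.889 × €0.55 + 0.4815 × €0.40 = €1.58895 + €0.1926 = €1.78

€1.78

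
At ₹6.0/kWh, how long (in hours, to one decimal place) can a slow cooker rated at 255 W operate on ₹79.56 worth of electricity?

52.0 h

Energy available = ₹79.56 ÷ ₹6.0/kWh = 13.26 kWh
Hours = 13.26 kWh ÷ 0.255 kW = 52.0 h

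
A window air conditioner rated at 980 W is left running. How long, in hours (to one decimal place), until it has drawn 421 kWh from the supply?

Hours = 421 kWh ÷ 0.98 kW = 429.6 h

429.6 h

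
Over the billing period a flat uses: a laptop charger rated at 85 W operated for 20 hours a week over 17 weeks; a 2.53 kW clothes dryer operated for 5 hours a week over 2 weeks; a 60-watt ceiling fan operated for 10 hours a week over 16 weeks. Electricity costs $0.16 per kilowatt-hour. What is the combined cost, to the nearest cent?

laptop charger: Runtime = 20 h/week × 17 weeks = 340 h
laptop charger: 0.085 kW × 340 h = 28.9 kWh
clothes dryer: Runtime = 5 h/week × 2 weeks = 10 h
clothes dryer: 2.53 kW × 10 h = 25.3 kWh
ceiling fan: Runtime = 10 h/week × 16 weeks = 160 h
ceiling fan: 0.06 kW × 160 h = 9.6 kWh
Total energy = 63.8 kWh
Cost = 63.8 × $0.16 = $10.21

$10.21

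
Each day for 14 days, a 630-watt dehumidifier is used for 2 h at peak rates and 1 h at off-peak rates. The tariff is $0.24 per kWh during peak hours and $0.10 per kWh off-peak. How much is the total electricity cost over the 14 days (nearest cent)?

$5.12

Peak energy = 0.63 kW × 2 h × 14 = 17.64 kWh
Off-peak energy = 0.63 kW × 1 h × 14 = 8.82 kWh
Cost = 17.64 × $0.24 + 8.82 × $0.10 = $4.2336 + $0.882 = $5.12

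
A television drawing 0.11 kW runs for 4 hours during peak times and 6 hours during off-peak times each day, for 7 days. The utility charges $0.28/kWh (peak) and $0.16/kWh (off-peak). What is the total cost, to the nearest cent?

Peak energy = 0.11 kW × 4 h × 7 = 3.08 kWh
Off-peak energy = 0.11 kW × 6 h × 7 = 4.62 kWh
Cost = 3.08 × $0.28 + 4.62 × $0.16 = $0.8624 + $0.7392 = $1.60

$1.60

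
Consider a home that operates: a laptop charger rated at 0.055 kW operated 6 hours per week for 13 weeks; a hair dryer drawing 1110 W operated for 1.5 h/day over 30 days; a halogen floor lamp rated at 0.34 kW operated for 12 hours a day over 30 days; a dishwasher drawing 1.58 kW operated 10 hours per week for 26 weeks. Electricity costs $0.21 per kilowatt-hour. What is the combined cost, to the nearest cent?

laptop charger: Runtime = 6 h/week × 13 weeks = 78 h
laptop charger: 0.055 kW × 78 h = 4.29 kWh
hair dryer: Runtime = 1.5 h/day × 30 days = 45 h
hair dryer: 1.11 kW × 45 h = 49.95 kWh
halogen floor lamp: Runtime = 12 h/day × 30 days = 360 h
halogen floor lamp: 0.34 kW × 360 h = 122.4 kWh
dishwasher: Runtime = 10 h/week × 26 weeks = 260 h
dishwasher: 1.58 kW × 260 h = 410.8 kWh
Total energy = 587.44 kWh
Cost = 587.44 × $0.21 = $123.36

$123.36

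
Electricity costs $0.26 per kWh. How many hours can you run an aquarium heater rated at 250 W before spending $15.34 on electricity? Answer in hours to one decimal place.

Energy available = $15.34 ÷ $0.26/kWh = 59 kWh
Hours = 59 kWh ÷ 0.25 kW = 236.0 h

236.0 h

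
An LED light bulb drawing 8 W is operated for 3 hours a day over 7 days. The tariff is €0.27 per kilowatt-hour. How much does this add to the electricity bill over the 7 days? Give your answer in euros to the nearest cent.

€0.05

Runtime = 3 h/day × 7 days = 21 h
Energy = 0.008 kW × 21 h = 0.168 kWh
Cost = 0.168 kWh × €0.27/kWh = €0.05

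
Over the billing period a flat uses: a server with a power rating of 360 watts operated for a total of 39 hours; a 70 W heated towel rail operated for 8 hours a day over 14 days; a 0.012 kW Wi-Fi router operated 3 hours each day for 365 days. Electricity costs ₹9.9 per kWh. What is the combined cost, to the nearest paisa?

₹346.70

server: 0.36 kW × 39 h = 14.04 kWh
heated towel rail: Runtime = 8 h/day × 14 days = 112 h
heated towel rail: 0.07 kW × 112 h = 7.84 kWh
Wi-Fi router: Runtime = 3 h/day × 365 days = 1095 h
Wi-Fi router: 0.012 kW × 1095 h = 13.14 kWh
Total energy = 35.02 kWh
Cost = 35.02 × ₹9.9 = ₹346.70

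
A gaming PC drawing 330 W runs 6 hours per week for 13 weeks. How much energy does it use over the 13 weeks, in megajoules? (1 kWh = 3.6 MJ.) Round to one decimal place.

Runtime = 6 h/week × 13 weeks = 78 h
Energy = 0.33 kW × 78 h = 25.74 kWh
= 25.74 × 3.6 MJ = 92.7 MJ

92.7 MJ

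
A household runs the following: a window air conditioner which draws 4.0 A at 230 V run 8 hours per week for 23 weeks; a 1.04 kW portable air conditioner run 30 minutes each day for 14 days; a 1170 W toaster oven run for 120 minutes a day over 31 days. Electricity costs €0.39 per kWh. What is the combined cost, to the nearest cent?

window air conditioner: Power = 4.0 A × 230 V = 920 W = 0.92 kW
window air conditioner: Runtime = 8 h/week × 23 weeks = 184 h
window air conditioner: 0.92 kW × 184 h = 169.28 kWh
portable air conditioner: Runtime = 30 min × 14 = 420 min = 7 h
portable air conditioner: 1.04 kW × 7 h = 7.28 kWh
toaster oven: Runtime = 120 min × 31 = 3720 min = 62 h
toaster oven: 1.17 kW × 62 h = 72.54 kWh
Total energy = 249.1 kWh
Cost = 249.1 × €0.39 = €97.15

€97.15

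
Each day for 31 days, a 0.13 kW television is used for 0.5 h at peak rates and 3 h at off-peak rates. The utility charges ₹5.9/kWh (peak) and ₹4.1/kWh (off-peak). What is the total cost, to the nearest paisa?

Peak energy = 0.13 kW × 0.5 h × 31 = 2.015 kWh
Off-peak energy = 0.13 kW × 3 h × 31 = 12.09 kWh
Cost = 2.015 × ₹5.9 + 12.09 × ₹4.1 = ₹11.8885 + ₹49.569 = ₹61.46

₹61.46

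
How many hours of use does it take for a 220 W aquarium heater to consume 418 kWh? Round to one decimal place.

Hours = 418 kWh ÷ 0.22 kW = 1900.0 h

1900.0 h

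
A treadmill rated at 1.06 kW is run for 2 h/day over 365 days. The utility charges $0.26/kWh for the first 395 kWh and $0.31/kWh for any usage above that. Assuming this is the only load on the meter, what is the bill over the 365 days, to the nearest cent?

$220.13

Runtime = 2 h/day × 365 days = 730 h
Energy = 1.06 kW × 730 h = 773.8 kWh
Tier 1 (0–395 kWh): 395 × $0.26 = $102.7
Above 395 kWh: 378.8 × $0.31 = $117.428
Bill = $220.13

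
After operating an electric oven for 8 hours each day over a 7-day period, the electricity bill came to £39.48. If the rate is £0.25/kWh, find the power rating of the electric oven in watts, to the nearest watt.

2820 W

Energy = £39.48 ÷ £0.25/kWh = 157.92 kWh
Runtime = 8 h/day × 7 days = 56 h
Power = 157.92 kWh ÷ 56 h = 2.82 kW = 2820 W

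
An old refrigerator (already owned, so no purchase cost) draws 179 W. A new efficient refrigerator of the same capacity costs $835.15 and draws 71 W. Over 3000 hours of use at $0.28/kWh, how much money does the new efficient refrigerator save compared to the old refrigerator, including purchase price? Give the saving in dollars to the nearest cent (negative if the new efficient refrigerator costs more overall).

-$744.43

old refrigerator: $0.00 + (179/1000) kW × 3000 h × $0.28 = $0.00 + $150.36 = $150.36
new efficient refrigerator: $835.15 + (71/1000) kW × 3000 h × $0.28 = $835.15 + $59.64 = $894.79
Saving = $150.36 − $894.79 = −$744.43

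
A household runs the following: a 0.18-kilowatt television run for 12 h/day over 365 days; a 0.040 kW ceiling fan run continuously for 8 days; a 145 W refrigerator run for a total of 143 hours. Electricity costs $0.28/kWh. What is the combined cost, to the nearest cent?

television: Runtime = 12 h/day × 365 days = 4380 h
television: 0.18 kW × 4380 h = 788.4 kWh
ceiling fan: Runtime = 24 h × 8 = 192 h
ceiling fan: 0.04 kW × 192 h = 7.68 kWh
refrigerator: 0.145 kW × 143 h = 20.735 kWh
Total energy = 816.815 kWh
Cost = 816.815 × $0.28 = $228.71

$228.71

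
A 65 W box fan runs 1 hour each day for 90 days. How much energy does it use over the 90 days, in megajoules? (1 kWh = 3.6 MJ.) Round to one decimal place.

Runtime = 1 h/day × 90 days = 90 h
Energy = 0.065 kW × 90 h = 5.85 kWh
= 5.85 × 3.6 MJ = 21.1 MJ

21.1 MJ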